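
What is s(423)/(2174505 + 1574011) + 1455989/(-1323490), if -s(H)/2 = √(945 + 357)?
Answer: -1455989/1323490 - √1302/1874258 ≈ -1.1001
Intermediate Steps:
s(H) = -2*√1302 (s(H) = -2*√(945 + 357) = -2*√1302)
s(423)/(2174505 + 1574011) + 1455989/(-1323490) = (-2*√1302)/(2174505 + 1574011) + 1455989/(-1323490) = -2*√1302/3748516 + 1455989*(-1/1323490) = -2*√1302*(1/3748516) - 1455989/1323490 = -√1302/1874258 - 1455989/1323490 = -1455989/1323490 - √1302/1874258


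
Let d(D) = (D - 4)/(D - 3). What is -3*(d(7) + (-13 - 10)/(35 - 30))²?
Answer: -17787/400 ≈ -44.468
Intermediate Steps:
d(D) = (-4 + D)/(-3 + D)
-3*(d(7) + (-13 - 10)/(35 - 30))² = -3*((-4 + 7)/(-3 + 7) + (-13 - 10)/(35 - 30))² = -3*(3/4 - 23/5)² = -3*((¼)*3 - 23*⅕)² = -3*(¾ - 23/5)² = -3*(-77/20)² = -3*5929/400 = -17787/400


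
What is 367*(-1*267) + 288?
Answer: -97701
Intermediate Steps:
367*(-1*267) + 288 = 367*(-267) + 288 = -97989 + 288 = -97701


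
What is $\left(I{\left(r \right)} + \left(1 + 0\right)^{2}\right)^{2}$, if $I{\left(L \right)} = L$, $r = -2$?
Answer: $1$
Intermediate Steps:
$\left(I{\left(r \right)} + \left(1 + 0\right)^{2}\right)^{2} = \left(-2 + \left(1 + 0\right)^{2}\right)^{2} = \left(-2 + 1^{2}\right)^{2} = \left(-2 + 1\right)^{2} = \left(-1\right)^{2} = 1$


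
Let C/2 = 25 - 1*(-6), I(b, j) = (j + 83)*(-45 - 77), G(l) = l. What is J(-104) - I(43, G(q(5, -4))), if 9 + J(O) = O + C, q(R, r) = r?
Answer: 9587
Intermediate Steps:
I(b, j) = -10126 - 122*j (I(b, j) = (83 + j)*(-122) = -10126 - 122*j)
C = 62 (C = 2*(25 - 1*(-6)) = 2*(25 + 6) = 2*31 = 62)
J(O) = 53 + O (J(O) = -9 + (O + 62) = -9 + (62 + O) = 53 + O)
J(-104) - I(43, G(q(5, -4))) = (53 - 104) - (-10126 - 122*(-4)) = -51 - (-10126 + 488) = -51 - 1*(-9638) = -51 + 9638 = 9587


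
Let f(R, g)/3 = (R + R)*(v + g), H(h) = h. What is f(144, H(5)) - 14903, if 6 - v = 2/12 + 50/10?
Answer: -9863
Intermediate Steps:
v = ⅚ (v = 6 - (2/12 + 50/10) = 6 - (2*(1/12) + 50*(⅒)) = 6 - (⅙ + 5) = 6 - 1*31/6 = 6 - 31/6 = ⅚ ≈ 0.83333)
f(R, g) = 6*R*(⅚ + g) (f(R, g) = 3*((R + R)*(⅚ + g)) = 3*((2*R)*(⅚ + g)) = 3*(2*R*(⅚ + g)) = 6*R*(⅚ + g))
f(144, H(5)) - 14903 = 144*(5 + 6*5) - 14903 = 144*(5 + 30) - 14903 = 144*35 - 14903 = 5040 - 14903 = -9863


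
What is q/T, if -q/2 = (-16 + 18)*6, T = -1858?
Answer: 12/929 ≈ 0.012917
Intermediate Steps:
q = -24 (q = -2*(-16 + 18)*6 = -4*6 = -2*12 = -24)
q/T = -24/(-1858) = -24*(-1/1858) = 12/929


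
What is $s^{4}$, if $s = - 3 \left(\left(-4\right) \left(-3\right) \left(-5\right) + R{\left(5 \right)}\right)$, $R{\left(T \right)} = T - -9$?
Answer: $362673936$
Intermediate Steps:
$R{\left(T \right)} = 9 + T$ ($R{\left(T \right)} = T + 9 = 9 + T$)
$s = 138$ ($s = - 3 \left(\left(-4\right) \left(-3\right) \left(-5\right) + \left(9 + 5\right)\right) = - 3 \left(12 \left(-5\right) + 14\right) = - 3 \left(-60 + 14\right) = \left(-3\right) \left(-46\right) = 138$)
$s^{4} = 138^{4} = 362673936$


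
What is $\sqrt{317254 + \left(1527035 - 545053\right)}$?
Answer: $2 \sqrt{324809} \approx 1139.8$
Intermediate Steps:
$\sqrt{317254 + \left(1527035 - 545053\right)} = \sqrt{317254 + 981982} = \sqrt{1299236} = 2 \sqrt{324809}$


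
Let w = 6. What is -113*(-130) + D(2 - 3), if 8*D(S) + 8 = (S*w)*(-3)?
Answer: 58765/4 ≈ 14691.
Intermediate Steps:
D(S) = -1 - 9*S/4 (D(S) = -1 + ((S*6)*(-3))/8 = -1 + ((6*S)*(-3))/8 = -1 + (-18*S)/8 = -1 - 9*S/4)
-113*(-130) + D(2 - 3) = -113*(-130) + (-1 - 9*(2 - 3)/4) = 14690 + (-1 - 9/4*(-1)) = 14690 + (-1 + 9/4) = 14690 + 5/4 = 58765/4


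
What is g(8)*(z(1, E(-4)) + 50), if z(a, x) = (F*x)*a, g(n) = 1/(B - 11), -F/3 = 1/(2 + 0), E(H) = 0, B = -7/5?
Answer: -125/31 ≈ -4.0323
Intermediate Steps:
B = -7/5 (B = -7*⅕ = -7/5 ≈ -1.4000)
F = -3/2 (F = -3/(2 + 0) = -3/2 ≈ -1.5000)
g(n) = -5/62 (g(n) = 1/(-7/5 - 11) = 1/(-62/5) = -5/62)
z(a, x) = -3*a*x/2 (z(a, x) = (-3*x/2)*a = -3*a*x/2)
g(8)*(z(1, E(-4)) + 50) = -5*(-3/2*1*0 + 50)/62 = -5*(0 + 50)/62 = -5/62*50 = -125/31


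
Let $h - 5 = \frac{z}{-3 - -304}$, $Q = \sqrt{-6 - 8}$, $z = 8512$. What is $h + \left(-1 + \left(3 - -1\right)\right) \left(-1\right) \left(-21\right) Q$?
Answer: $\frac{1431}{43} + 63 i \sqrt{14} \approx 33.279 + 235.72 i$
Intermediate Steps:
$Q = i \sqrt{14}$ ($Q = \sqrt{-14} = i \sqrt{14} \approx 3.7417 i$)
$h = \frac{1431}{43}$ ($h = 5 + \frac{8512}{-3 - -304} = 5 + \frac{8512}{-3 + 304} = 5 + \frac{8512}{301} = 5 + 8512 \cdot \frac{1}{301} = 5 + \frac{1216}{43} = \frac{1431}{43} \approx 33.279$)
$h + \left(-1 + \left(3 - -1\right)\right) \left(-1\right) \left(-21\right) Q = \frac{1431}{43} + \left(-1 + \left(3 - -1\right)\right) \left(-1\right) \left(-21\right) i \sqrt{14} = \frac{1431}{43} + \left(-1 + \left(3 + 1\right)\right) \left(-1\right) \left(-21\right) i \sqrt{14} = \frac{1431}{43} + \left(-1 + 4\right) \left(-1\right) \left(-21\right) i \sqrt{14} = \frac{1431}{43} + 3 \left(-1\right) \left(-21\right) i \sqrt{14} = \frac{1431}{43} + \left(-3\right) \left(-21\right) i \sqrt{14} = \frac{1431}{43} + 63 i \sqrt{14}$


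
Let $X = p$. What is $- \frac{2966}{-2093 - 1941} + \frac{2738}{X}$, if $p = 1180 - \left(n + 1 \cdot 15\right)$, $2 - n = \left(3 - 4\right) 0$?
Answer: $\frac{7247275}{2345771} \approx 3.0895$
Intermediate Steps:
$n = 2$ ($n = 2 - \left(3 - 4\right) 0 = 2 - \left(-1\right) 0 = 2 - 0 = 2 + 0 = 2$)
$p = 1163$ ($p = 1180 - \left(2 + 1 \cdot 15\right) = 1180 - \left(2 + 15\right) = 1180 - 17 = 1163$)
$X = 1163$
$- \frac{2966}{-2093 - 1941} + \frac{2738}{X} = - \frac{2966}{-2093 - 1941} + \frac{2738}{1163} = - \frac{2966}{-4034} + 2738 \cdot \frac{1}{1163} = \left(-2966\right) \left(- \frac{1}{4034}\right) + \frac{2738}{1163} = \frac{1483}{2017} + \frac{2738}{1163} = \frac{7247275}{2345771}$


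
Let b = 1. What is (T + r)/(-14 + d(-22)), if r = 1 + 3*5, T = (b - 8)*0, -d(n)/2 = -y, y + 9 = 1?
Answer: -8/15 ≈ -0.53333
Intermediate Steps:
y = -8 (y = -9 + 1 = -8)
d(n) = -16 (d(n) = -(-2)*(-8) = -2*8 = -16)
T = 0 (T = (1 - 8)*0 = -7*0 = 0)
r = 16 (r = 1 + 15 = 16)
(T + r)/(-14 + d(-22)) = (0 + 16)/(-14 - 16) = 16/(-30) = 16*(-1/30) = -8/15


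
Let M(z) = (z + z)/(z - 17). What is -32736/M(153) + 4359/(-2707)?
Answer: -118168213/8121 ≈ -14551.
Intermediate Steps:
M(z) = 2*z/(-17 + z) (M(z) = (2*z)/(-17 + z) = 2*z/(-17 + z))
-32736/M(153) + 4359/(-2707) = -32736/(2*153/(-17 + 153)) + 4359/(-2707) = -32736/(2*153/136) + 4359*(-1/2707) = -32736/(2*153*(1/136)) - 4359/2707 = -32736/9/4 - 4359/2707 = -32736*4/9 - 4359/2707 = -43648/3 - 4359/2707 = -118168213/8121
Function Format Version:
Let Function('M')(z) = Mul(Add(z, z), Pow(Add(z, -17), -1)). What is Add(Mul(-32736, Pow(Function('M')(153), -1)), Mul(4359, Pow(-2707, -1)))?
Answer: Rational(-118168213, 8121) ≈ -14551.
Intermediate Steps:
Function('M')(z) = Mul(2, z, Pow(Add(-17, z), -1)) (Function('M')(z) = Mul(Mul(2, z), Pow(Add(-17, z), -1)) = Mul(2, z, Pow(Add(-17, z), -1)))
Add(Mul(-32736, Pow(Function('M')(153), -1)), Mul(4359, Pow(-2707, -1))) = Add(Mul(-32736, Pow(Mul(2, 153, Pow(Add(-17, 153), -1)), -1)), Mul(4359, Pow(-2707, -1))) = Add(Mul(-32736, Pow(Mul(2, 153, Pow(136, -1)), -1)), Mul(4359, Rational(-1, 2707))) = Add(Mul(-32736, Pow(Mul(2, 153, Rational(1, 136)), -1)), Rational(-4359, 2707)) = Add(Mul(-32736, Pow(Rational(9, 4), -1)), Rational(-4359, 2707)) = Add(Mul(-32736, Rational(4, 9)), Rational(-4359, 2707)) = Add(Rational(-43648, 3), Rational(-4359, 2707)) = Rational(-118168213, 8121)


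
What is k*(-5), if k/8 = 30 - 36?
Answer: 240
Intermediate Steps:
k = -48 (k = 8*(30 - 36) = 8*(-6) = -48)
k*(-5) = -48*(-5) = 240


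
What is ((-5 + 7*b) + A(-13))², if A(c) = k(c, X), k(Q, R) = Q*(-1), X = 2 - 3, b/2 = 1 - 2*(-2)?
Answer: 6084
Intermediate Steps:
b = 10 (b = 2*(1 - 2*(-2)) = 2*(1 + 4) = 2*5 = 10)
X = -1
k(Q, R) = -Q
A(c) = -c
((-5 + 7*b) + A(-13))² = ((-5 + 7*10) - 1*(-13))² = ((-5 + 70) + 13)² = (65 + 13)² = 78² = 6084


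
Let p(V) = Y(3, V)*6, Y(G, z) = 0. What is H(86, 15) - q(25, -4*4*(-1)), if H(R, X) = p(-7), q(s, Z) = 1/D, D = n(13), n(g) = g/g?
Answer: -1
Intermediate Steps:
n(g) = 1
D = 1
q(s, Z) = 1 (q(s, Z) = 1/1 = 1)
p(V) = 0 (p(V) = 0*6 = 0)
H(R, X) = 0
H(86, 15) - q(25, -4*4*(-1)) = 0 - 1*1 = 0 - 1 = -1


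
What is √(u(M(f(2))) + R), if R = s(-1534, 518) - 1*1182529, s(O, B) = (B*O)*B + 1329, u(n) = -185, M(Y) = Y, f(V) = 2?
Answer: I*√412790401 ≈ 20317.0*I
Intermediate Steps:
s(O, B) = 1329 + O*B² (s(O, B) = O*B² + 1329 = 1329 + O*B²)
R = -412790216 (R = (1329 - 1534*518²) - 1*1182529 = (1329 - 1534*268324) - 1182529 = (1329 - 411609016) - 1182529 = -411607687 - 1182529 = -412790216)
√(u(M(f(2))) + R) = √(-185 - 412790216) = √(-412790401) = I*√412790401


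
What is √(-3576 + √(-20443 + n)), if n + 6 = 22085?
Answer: √(-3576 + 2*√409) ≈ 59.461*I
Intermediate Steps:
n = 22079 (n = -6 + 22085 = 22079)
√(-3576 + √(-20443 + n)) = √(-3576 + √(-20443 + 22079)) = √(-3576 + √1636) = √(-3576 + 2*√409)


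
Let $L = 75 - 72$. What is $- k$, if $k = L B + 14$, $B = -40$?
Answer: $106$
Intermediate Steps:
$L = 3$ ($L = 75 - 72 = 3$)
$k = -106$ ($k = 3 \left(-40\right) + 14 = -120 + 14 = -106$)
$- k = \left(-1\right) \left(-106\right) = 106$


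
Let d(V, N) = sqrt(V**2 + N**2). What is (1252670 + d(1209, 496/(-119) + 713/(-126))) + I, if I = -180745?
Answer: 1071925 + 31*sqrt(142429765)/306 ≈ 1.0731e+6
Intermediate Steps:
d(V, N) = sqrt(N**2 + V**2)
(1252670 + d(1209, 496/(-119) + 713/(-126))) + I = (1252670 + sqrt((496/(-119) + 713/(-126))**2 + 1209**2)) - 180745 = (1252670 + sqrt((496*(-1/119) + 713*(-1/126))**2 + 1461681)) - 180745 = (1252670 + sqrt((-496/119 - 713/126)**2 + 1461681)) - 180745 = (1252670 + sqrt((-3007/306)**2 + 1461681)) - 180745 = (1252670 + sqrt(9042049/93636 + 1461681)) - 180745 = (1252670 + sqrt(136875004165/93636)) - 180745 = (1252670 + 31*sqrt(142429765)/306) - 180745 = 1071925 + 31*sqrt(142429765)/306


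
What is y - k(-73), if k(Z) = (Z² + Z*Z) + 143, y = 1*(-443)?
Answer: -11244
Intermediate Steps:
y = -443
k(Z) = 143 + 2*Z² (k(Z) = (Z² + Z²) + 143 = 2*Z² + 143 = 143 + 2*Z²)
y - k(-73) = -443 - (143 + 2*(-73)²) = -443 - (143 + 2*5329) = -443 - (143 + 10658) = -443 - 1*10801 = -443 - 10801 = -11244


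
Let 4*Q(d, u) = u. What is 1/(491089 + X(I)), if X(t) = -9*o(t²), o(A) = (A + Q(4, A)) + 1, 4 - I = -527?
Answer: -4/10723925 ≈ -3.7300e-7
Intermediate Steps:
I = 531 (I = 4 - 1*(-527) = 4 + 527 = 531)
Q(d, u) = u/4
o(A) = 1 + 5*A/4 (o(A) = (A + A/4) + 1 = 5*A/4 + 1 = 1 + 5*A/4)
X(t) = -9 - 45*t²/4 (X(t) = -9*(1 + 5*t²/4) = -9 - 45*t²/4)
1/(491089 + X(I)) = 1/(491089 + (-9 - 45/4*531²)) = 1/(491089 + (-9 - 45/4*281961)) = 1/(491089 + (-9 - 12688245/4)) = 1/(491089 - 12688281/4) = 1/(-10723925/4) = -4/10723925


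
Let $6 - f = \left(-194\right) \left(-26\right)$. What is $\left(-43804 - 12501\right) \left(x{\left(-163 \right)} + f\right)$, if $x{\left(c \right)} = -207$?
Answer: $295319725$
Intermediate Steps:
$f = -5038$ ($f = 6 - \left(-194\right) \left(-26\right) = 6 - 5044 = -5038$)
$\left(-43804 - 12501\right) \left(x{\left(-163 \right)} + f\right) = \left(-43804 - 12501\right) \left(-207 - 5038\right) = \left(-56305\right) \left(-5245\right) = 295319725$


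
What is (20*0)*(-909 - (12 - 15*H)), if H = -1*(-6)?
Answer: 0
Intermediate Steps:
H = 6
(20*0)*(-909 - (12 - 15*H)) = (20*0)*(-909 - (12 - 15*6)) = 0*(-909 - (12 - 90)) = 0*(-909 - 1*(-78)) = 0*(-909 + 78) = 0*(-831) = 0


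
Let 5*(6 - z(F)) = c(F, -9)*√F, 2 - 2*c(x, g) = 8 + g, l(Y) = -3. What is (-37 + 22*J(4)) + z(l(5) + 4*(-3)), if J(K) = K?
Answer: 57 - 3*I*√15/10 ≈ 57.0 - 1.1619*I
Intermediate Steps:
c(x, g) = -3 - g/2 (c(x, g) = 1 - (8 + g)/2 = 1 + (-4 - g/2) = -3 - g/2)
z(F) = 6 - 3*√F/10 (z(F) = 6 - (-3 - ½*(-9))*√F/5 = 6 - (-3 + 9/2)*√F/5 = 6 - 3*√F/10)
(-37 + 22*J(4)) + z(l(5) + 4*(-3)) = (-37 + 22*4) + (6 - 3*√(-3 + 4*(-3))/10) = (-37 + 88) + (6 - 3*√(-3 - 12)/10) = 51 + (6 - 3*I*√15/10) = 57 - 3*I*√15/10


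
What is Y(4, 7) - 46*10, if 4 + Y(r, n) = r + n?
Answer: -453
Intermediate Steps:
Y(r, n) = -4 + n + r (Y(r, n) = -4 + (r + n) = -4 + (n + r) = -4 + n + r)
Y(4, 7) - 46*10 = (-4 + 7 + 4) - 46*10 = 7 - 460 = -453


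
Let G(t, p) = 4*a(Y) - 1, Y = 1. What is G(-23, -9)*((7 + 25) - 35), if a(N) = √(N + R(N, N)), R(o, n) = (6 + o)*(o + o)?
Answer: 3 - 12*√15 ≈ -43.476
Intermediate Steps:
R(o, n) = 2*o*(6 + o) (R(o, n) = (6 + o)*(2*o) = 2*o*(6 + o))
a(N) = √(N + 2*N*(6 + N))
G(t, p) = -1 + 4*√15 (G(t, p) = 4*√(1*(13 + 2*1)) - 1 = 4*√(1*(13 + 2)) - 1 = 4*√(1*15) - 1 = 4*√15 - 1 = -1 + 4*√15)
G(-23, -9)*((7 + 25) - 35) = (-1 + 4*√15)*((7 + 25) - 35) = (-1 + 4*√15)*(32 - 35) = (-1 + 4*√15)*(-3) = 3 - 12*√15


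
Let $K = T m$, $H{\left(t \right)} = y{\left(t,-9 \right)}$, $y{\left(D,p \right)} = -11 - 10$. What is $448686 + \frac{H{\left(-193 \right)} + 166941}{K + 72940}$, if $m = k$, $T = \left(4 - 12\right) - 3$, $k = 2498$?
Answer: $\frac{3399721642}{7577} \approx 4.4869 \cdot 10^{5}$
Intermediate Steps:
$y{\left(D,p \right)} = -21$ ($y{\left(D,p \right)} = -11 - 10 = -21$)
$T = -11$ ($T = -8 - 3 = -11$)
$m = 2498$
$H{\left(t \right)} = -21$
$K = -27478$ ($K = \left(-11\right) 2498 = -27478$)
$448686 + \frac{H{\left(-193 \right)} + 166941}{K + 72940} = 448686 + \frac{-21 + 166941}{-27478 + 72940} = 448686 + \frac{166920}{45462} = 448686 + 166920 \cdot \frac{1}{45462} = 448686 + \frac{27820}{7577} = \frac{3399721642}{7577}$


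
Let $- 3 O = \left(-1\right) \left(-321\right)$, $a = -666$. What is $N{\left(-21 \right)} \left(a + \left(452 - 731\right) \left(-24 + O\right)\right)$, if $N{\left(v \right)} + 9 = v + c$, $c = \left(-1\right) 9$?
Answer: $-1399437$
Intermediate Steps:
$O = -107$ ($O = - \frac{\left(-1\right) \left(-321\right)}{3} = \left(- \frac{1}{3}\right) 321 = -107$)
$c = -9$
$N{\left(v \right)} = -18 + v$ ($N{\left(v \right)} = -9 + \left(v - 9\right) = -9 + \left(-9 + v\right) = -18 + v$)
$N{\left(-21 \right)} \left(a + \left(452 - 731\right) \left(-24 + O\right)\right) = \left(-18 - 21\right) \left(-666 + \left(452 - 731\right) \left(-24 - 107\right)\right) = - 39 \left(-666 - -36549\right) = - 39 \left(-666 + 36549\right) = \left(-39\right) 35883 = -1399437$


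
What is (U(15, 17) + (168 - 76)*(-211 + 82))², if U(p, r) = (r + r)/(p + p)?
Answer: 31685068009/225 ≈ 1.4082e+8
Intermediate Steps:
U(p, r) = r/p (U(p, r) = (2*r)/((2*p)) = (2*r)*(1/(2*p)) = r/p)
(U(15, 17) + (168 - 76)*(-211 + 82))² = (17/15 + (168 - 76)*(-211 + 82))² = (17*(1/15) + 92*(-129))² = (17/15 - 11868)² = (-178003/15)² = 31685068009/225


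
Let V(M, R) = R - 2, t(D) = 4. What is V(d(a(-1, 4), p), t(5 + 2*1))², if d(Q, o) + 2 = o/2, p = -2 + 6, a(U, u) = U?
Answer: 4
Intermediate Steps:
p = 4
d(Q, o) = -2 + o/2
V(M, R) = -2 + R
V(d(a(-1, 4), p), t(5 + 2*1))² = (-2 + 4)² = 2² = 4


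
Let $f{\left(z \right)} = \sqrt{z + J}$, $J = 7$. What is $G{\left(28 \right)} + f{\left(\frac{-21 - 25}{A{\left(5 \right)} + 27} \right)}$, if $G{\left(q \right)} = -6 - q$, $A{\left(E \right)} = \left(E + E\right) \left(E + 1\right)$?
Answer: $-34 + \frac{\sqrt{48981}}{87} \approx -31.456$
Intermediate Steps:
$A{\left(E \right)} = 2 E \left(1 + E\right)$
$f{\left(z \right)} = \sqrt{7 + z}$ ($f{\left(z \right)} = \sqrt{z + 7} = \sqrt{7 + z}$)
$G{\left(28 \right)} + f{\left(\frac{-21 - 25}{A{\left(5 \right)} + 27} \right)} = \left(-6 - 28\right) + \sqrt{7 + \frac{-21 - 25}{2 \cdot 5 \left(1 + 5\right) + 27}} = \left(-6 - 28\right) + \sqrt{7 - \frac{46}{2 \cdot 5 \cdot 6 + 27}} = -34 + \sqrt{7 - \frac{46}{60 + 27}} = -34 + \sqrt{7 - \frac{46}{87}} = -34 + \sqrt{\frac{563}{87}} = -34 + \frac{\sqrt{48981}}{87}$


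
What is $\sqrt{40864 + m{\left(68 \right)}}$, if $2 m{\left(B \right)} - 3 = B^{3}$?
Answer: $\frac{\sqrt{792326}}{2} \approx 445.06$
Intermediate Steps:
$m{\left(B \right)} = \frac{3}{2} + \frac{B^{3}}{2}$
$\sqrt{40864 + m{\left(68 \right)}} = \sqrt{40864 + \left(\frac{3}{2} + \frac{68^{3}}{2}\right)} = \sqrt{40864 + \left(\frac{3}{2} + \frac{1}{2} \cdot 314432\right)} = \sqrt{40864 + \left(\frac{3}{2} + 157216\right)} = \sqrt{40864 + \frac{314435}{2}} = \sqrt{\frac{396163}{2}} = \frac{\sqrt{792326}}{2}$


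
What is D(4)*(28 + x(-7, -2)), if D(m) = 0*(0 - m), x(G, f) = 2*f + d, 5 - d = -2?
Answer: 0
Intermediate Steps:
d = 7 (d = 5 - 1*(-2) = 5 + 2 = 7)
x(G, f) = 7 + 2*f (x(G, f) = 2*f + 7 = 7 + 2*f)
D(m) = 0 (D(m) = 0*(-m) = 0)
D(4)*(28 + x(-7, -2)) = 0*(28 + (7 + 2*(-2))) = 0*(28 + (7 - 4)) = 0*(28 + 3) = 0*31 = 0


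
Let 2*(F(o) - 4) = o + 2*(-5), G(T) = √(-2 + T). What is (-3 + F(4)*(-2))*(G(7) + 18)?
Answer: -90 - 5*√5 ≈ -101.18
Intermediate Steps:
F(o) = -1 + o/2 (F(o) = 4 + (o + 2*(-5))/2 = 4 + (o - 10)/2 = 4 + (-10 + o)/2 = 4 + (-5 + o/2) = -1 + o/2)
(-3 + F(4)*(-2))*(G(7) + 18) = (-3 + (-1 + (½)*4)*(-2))*(√(-2 + 7) + 18) = (-3 + (-1 + 2)*(-2))*(√5 + 18) = (-3 + 1*(-2))*(18 + √5) = (-3 - 2)*(18 + √5) = -5*(18 + √5) = -90 - 5*√5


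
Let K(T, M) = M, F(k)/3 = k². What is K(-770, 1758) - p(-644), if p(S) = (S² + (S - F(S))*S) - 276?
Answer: -802097390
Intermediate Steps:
F(k) = 3*k²
p(S) = -276 + S² + S*(S - 3*S²) (p(S) = (S² + (S - 3*S²)*S) - 276 = (S² + S*(S - 3*S²)) - 276 = -276 + S² + S*(S - 3*S²))
K(-770, 1758) - p(-644) = 1758 - (-276 - 3*(-644)³ + 2*(-644)²) = 1758 - (-276 - 3*(-267089984) + 2*414736) = 1758 - (-276 + 801269952 + 829472) = 1758 - 1*802099148 = 1758 - 802099148 = -802097390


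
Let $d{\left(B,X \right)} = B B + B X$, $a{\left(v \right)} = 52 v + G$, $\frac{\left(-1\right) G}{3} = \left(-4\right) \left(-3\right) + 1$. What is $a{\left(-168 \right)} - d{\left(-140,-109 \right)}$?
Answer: $-43635$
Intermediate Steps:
$G = -39$ ($G = - 3 \left(\left(-4\right) \left(-3\right) + 1\right) = - 3 \left(12 + 1\right) = \left(-3\right) 13 = -39$)
$a{\left(v \right)} = -39 + 52 v$ ($a{\left(v \right)} = 52 v - 39 = -39 + 52 v$)
$d{\left(B,X \right)} = B^{2} + B X$
$a{\left(-168 \right)} - d{\left(-140,-109 \right)} = \left(-39 + 52 \left(-168\right)\right) - - 140 \left(-140 - 109\right) = \left(-39 - 8736\right) - \left(-140\right) \left(-249\right) = -8775 - 34860 = -43635$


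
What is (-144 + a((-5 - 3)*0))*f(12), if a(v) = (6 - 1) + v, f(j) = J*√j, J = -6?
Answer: 1668*√3 ≈ 2889.1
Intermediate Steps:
f(j) = -6*√j
a(v) = 5 + v
(-144 + a((-5 - 3)*0))*f(12) = (-144 + (5 + (-5 - 3)*0))*(-12*√3) = (-144 + (5 - 8*0))*(-12*√3) = (-144 + (5 + 0))*(-12*√3) = (-144 + 5)*(-12*√3) = -(-1668)*√3 = 1668*√3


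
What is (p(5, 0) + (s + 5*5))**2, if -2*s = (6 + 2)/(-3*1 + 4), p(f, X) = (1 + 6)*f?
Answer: 3136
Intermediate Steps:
p(f, X) = 7*f
s = -4 (s = -(6 + 2)/(2*(-3*1 + 4)) = -4/(-3 + 4) = -4/1 = -4 ≈ -4.0000)
(p(5, 0) + (s + 5*5))**2 = (7*5 + (-4 + 5*5))**2 = (35 + (-4 + 25))**2 = (35 + 21)**2 = 56**2 = 3136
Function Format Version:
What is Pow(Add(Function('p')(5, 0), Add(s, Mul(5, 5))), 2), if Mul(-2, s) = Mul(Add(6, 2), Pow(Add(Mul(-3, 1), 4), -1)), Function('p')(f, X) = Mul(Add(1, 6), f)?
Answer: 3136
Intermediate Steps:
Function('p')(f, X) = Mul(7, f)
s = -4 (s = Mul(Rational(-1, 2), Mul(Add(6, 2), Pow(Add(Mul(-3, 1), 4), -1))) = Mul(Rational(-1, 2), Mul(8, Pow(Add(-3, 4), -1))) = Mul(Rational(-1, 2), Mul(8, Pow(1, -1))) = Mul(Rational(-1, 2), Mul(8, 1)) = Mul(Rational(-1, 2), 8) = -4)
Pow(Add(Function('p')(5, 0), Add(s, Mul(5, 5))), 2) = Pow(Add(Mul(7, 5), Add(-4, Mul(5, 5))), 2) = Pow(Add(35, Add(-4, 25)), 2) = Pow(Add(35, 21), 2) = Pow(56, 2) = 3136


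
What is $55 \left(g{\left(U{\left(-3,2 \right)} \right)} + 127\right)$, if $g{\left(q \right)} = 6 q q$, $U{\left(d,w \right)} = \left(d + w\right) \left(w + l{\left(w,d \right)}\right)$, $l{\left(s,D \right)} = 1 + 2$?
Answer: $15235$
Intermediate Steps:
$l{\left(s,D \right)} = 3$
$U{\left(d,w \right)} = \left(3 + w\right) \left(d + w\right)$ ($U{\left(d,w \right)} = \left(d + w\right) \left(w + 3\right) = \left(d + w\right) \left(3 + w\right) = \left(3 + w\right) \left(d + w\right)$)
$g{\left(q \right)} = 6 q^{2}$
$55 \left(g{\left(U{\left(-3,2 \right)} \right)} + 127\right) = 55 \left(6 \left(2^{2} + 3 \left(-3\right) + 3 \cdot 2 - 6\right)^{2} + 127\right) = 55 \left(6 \left(4 - 9 + 6 - 6\right)^{2} + 127\right) = 55 \left(6 \left(-5\right)^{2} + 127\right) = 55 \left(6 \cdot 25 + 127\right) = 55 \left(150 + 127\right) = 55 \cdot 277 = 15235$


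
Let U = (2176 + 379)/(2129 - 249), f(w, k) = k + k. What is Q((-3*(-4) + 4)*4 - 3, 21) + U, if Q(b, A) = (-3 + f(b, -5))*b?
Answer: -297657/376 ≈ -791.64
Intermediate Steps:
f(w, k) = 2*k
Q(b, A) = -13*b (Q(b, A) = (-3 + 2*(-5))*b = (-3 - 10)*b = -13*b)
U = 511/376 (U = 2555/1880 = 2555*(1/1880) = 511/376 ≈ 1.3590)
Q((-3*(-4) + 4)*4 - 3, 21) + U = -13*((-3*(-4) + 4)*4 - 3) + 511/376 = -13*((12 + 4)*4 - 3) + 511/376 = -13*(16*4 - 3) + 511/376 = -13*(64 - 3) + 511/376 = -13*61 + 511/376 = -793 + 511/376 = -297657/376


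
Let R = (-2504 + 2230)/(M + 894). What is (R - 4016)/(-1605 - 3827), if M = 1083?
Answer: 3969953/5369532 ≈ 0.73935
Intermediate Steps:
R = -274/1977 (R = (-2504 + 2230)/(1083 + 894) = -274/1977 ≈ -0.13859)
(R - 4016)/(-1605 - 3827) = (-274/1977 - 4016)/(-1605 - 3827) = -7939906/1977/(-5432) = -7939906/1977*(-1/5432) = 3969953/5369532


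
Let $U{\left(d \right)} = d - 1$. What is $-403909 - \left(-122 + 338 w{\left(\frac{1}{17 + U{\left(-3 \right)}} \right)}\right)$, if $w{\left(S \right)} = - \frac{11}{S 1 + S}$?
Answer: $-379620$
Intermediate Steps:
$U{\left(d \right)} = -1 + d$
$w{\left(S \right)} = - \frac{11}{2 S}$ ($w{\left(S \right)} = - \frac{11}{S + S} = - \frac{11}{2 S}$)
$-403909 - \left(-122 + 338 w{\left(\frac{1}{17 + U{\left(-3 \right)}} \right)}\right) = -403909 - \left(-122 + 338 \left(- \frac{11}{2 \frac{1}{17 - 4}}\right)\right) = -403909 - \left(-122 + 338 \left(- \frac{11}{2 \cdot \frac{1}{13}}\right)\right) = -403909 - \left(-122 + 338 \left(- \frac{11 \frac{1}{\frac{1}{13}}}{2}\right)\right) = -403909 - \left(-122 + 338 \left(\left(- \frac{11}{2}\right) 13\right)\right) = -403909 + \left(122 - -24167\right) = -403909 + \left(122 + 24167\right) = -403909 + 24289 = -379620$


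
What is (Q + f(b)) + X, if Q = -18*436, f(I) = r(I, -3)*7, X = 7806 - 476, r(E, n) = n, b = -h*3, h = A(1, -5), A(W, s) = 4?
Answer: -539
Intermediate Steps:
h = 4
b = -12 (b = -1*4*3 = -4*3 = -12)
X = 7330
f(I) = -21 (f(I) = -3*7 = -21)
Q = -7848
(Q + f(b)) + X = (-7848 - 21) + 7330 = -7869 + 7330 = -539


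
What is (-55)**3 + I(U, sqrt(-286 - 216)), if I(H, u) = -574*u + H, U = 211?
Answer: -166164 - 574*I*sqrt(502) ≈ -1.6616e+5 - 12861.0*I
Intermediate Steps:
I(H, u) = H - 574*u
(-55)**3 + I(U, sqrt(-286 - 216)) = (-55)**3 + (211 - 574*sqrt(-286 - 216)) = -166375 + (211 - 574*I*sqrt(502)) = -166164 - 574*I*sqrt(502)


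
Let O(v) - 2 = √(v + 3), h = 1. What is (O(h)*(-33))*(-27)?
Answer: 3564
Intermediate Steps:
O(v) = 2 + √(3 + v) (O(v) = 2 + √(v + 3) = 2 + √(3 + v))
(O(h)*(-33))*(-27) = ((2 + √(3 + 1))*(-33))*(-27) = ((2 + √4)*(-33))*(-27) = ((2 + 2)*(-33))*(-27) = (4*(-33))*(-27) = -132*(-27) = 3564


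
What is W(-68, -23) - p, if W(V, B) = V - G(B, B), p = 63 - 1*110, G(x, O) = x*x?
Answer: -550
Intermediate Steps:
G(x, O) = x²
p = -47 (p = 63 - 110 = -47)
W(V, B) = V - B²
W(-68, -23) - p = (-68 - 1*(-23)²) - 1*(-47) = (-68 - 1*529) + 47 = (-68 - 529) + 47 = -597 + 47 = -550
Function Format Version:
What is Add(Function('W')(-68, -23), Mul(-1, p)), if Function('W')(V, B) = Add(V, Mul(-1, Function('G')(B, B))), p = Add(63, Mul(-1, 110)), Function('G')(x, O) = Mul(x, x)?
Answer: -550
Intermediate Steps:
Function('G')(x, O) = Pow(x, 2)
p = -47 (p = Add(63, -110) = -47)
Function('W')(V, B) = Add(V, Mul(-1, Pow(B, 2)))
Add(Function('W')(-68, -23), Mul(-1, p)) = Add(Add(-68, Mul(-1, Pow(-23, 2))), Mul(-1, -47)) = Add(Add(-68, Mul(-1, 529)), 47) = Add(Add(-68, -529), 47) = Add(-597, 47) = -550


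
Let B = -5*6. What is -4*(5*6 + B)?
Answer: 0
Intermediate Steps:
B = -30
-4*(5*6 + B) = -4*(5*6 - 30) = -4*(30 - 30) = -4*0 = 0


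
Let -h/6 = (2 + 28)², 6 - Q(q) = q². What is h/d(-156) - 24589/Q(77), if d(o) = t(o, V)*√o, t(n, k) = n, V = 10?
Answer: 24589/5923 - 75*I*√39/169 ≈ 4.1514 - 2.7715*I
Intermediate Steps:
Q(q) = 6 - q²
d(o) = o^(3/2) (d(o) = o*√o = o^(3/2))
h = -5400 (h = -6*(2 + 28)² = -6*30² = -6*900 = -5400)
h/d(-156) - 24589/Q(77) = -5400*I*√39/12168 - 24589/(6 - 1*77²) = -5400*I*√39/12168 - 24589/(6 - 1*5929) = -75*I*√39/169 - 24589/(6 - 5929) = -75*I*√39/169 - 24589/(-5923) = -75*I*√39/169 - 24589*(-1/5923) = -75*I*√39/169 + 24589/5923 = 24589/5923 - 75*I*√39/169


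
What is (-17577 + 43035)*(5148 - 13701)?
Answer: -217742274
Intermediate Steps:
(-17577 + 43035)*(5148 - 13701) = 25458*(-8553) = -217742274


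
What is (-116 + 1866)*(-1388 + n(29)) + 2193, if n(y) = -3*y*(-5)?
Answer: -1665557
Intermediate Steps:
n(y) = 15*y
(-116 + 1866)*(-1388 + n(29)) + 2193 = (-116 + 1866)*(-1388 + 15*29) + 2193 = 1750*(-1388 + 435) + 2193 = 1750*(-953) + 2193 = -1667750 + 2193 = -1665557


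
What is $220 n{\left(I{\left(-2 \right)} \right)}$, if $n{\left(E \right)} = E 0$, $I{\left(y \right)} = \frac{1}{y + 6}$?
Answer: $0$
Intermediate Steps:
$I{\left(y \right)} = \frac{1}{6 + y}$
$n{\left(E \right)} = 0$
$220 n{\left(I{\left(-2 \right)} \right)} = 220 \cdot 0 = 0$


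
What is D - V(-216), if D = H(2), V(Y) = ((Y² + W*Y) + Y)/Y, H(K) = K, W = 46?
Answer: 171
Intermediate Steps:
V(Y) = (Y² + 47*Y)/Y (V(Y) = ((Y² + 46*Y) + Y)/Y = (Y² + 47*Y)/Y)
D = 2
D - V(-216) = 2 - (47 - 216) = 2 - 1*(-169) = 2 + 169 = 171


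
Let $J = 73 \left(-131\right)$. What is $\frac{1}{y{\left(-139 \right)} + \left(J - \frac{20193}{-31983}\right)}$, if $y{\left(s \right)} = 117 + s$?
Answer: $- \frac{10661}{102178954} \approx -0.00010434$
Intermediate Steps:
$J = -9563$
$\frac{1}{y{\left(-139 \right)} + \left(J - \frac{20193}{-31983}\right)} = \frac{1}{\left(117 - 139\right) - \left(9563 + \frac{20193}{-31983}\right)} = \frac{1}{-22 - \frac{101944412}{10661}} = \frac{1}{- \frac{102178954}{10661}} = - \frac{10661}{102178954}$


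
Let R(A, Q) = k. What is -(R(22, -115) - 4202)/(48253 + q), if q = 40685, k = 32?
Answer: 695/14823 ≈ 0.046887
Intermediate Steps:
R(A, Q) = 32
-(R(22, -115) - 4202)/(48253 + q) = -(32 - 4202)/(48253 + 40685) = -(-4170)/88938 = -1*(-695/14823) = 695/14823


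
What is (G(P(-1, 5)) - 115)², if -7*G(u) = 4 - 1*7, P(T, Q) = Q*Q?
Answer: 643204/49 ≈ 13127.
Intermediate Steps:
P(T, Q) = Q²
G(u) = 3/7 (G(u) = -(4 - 1*7)/7 = -(4 - 7)/7 = -⅐*(-3) = 3/7)
(G(P(-1, 5)) - 115)² = (3/7 - 115)² = (-802/7)² = 643204/49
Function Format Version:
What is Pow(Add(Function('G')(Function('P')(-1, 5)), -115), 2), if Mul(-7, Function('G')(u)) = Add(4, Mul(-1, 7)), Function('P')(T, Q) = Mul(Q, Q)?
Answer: Rational(643204, 49) ≈ 13127.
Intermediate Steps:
Function('P')(T, Q) = Pow(Q, 2)
Function('G')(u) = Rational(3, 7) (Function('G')(u) = Mul(Rational(-1, 7), Add(4, Mul(-1, 7))) = Mul(Rational(-1, 7), Add(4, -7)) = Mul(Rational(-1, 7), -3) = Rational(3, 7))
Pow(Add(Function('G')(Function('P')(-1, 5)), -115), 2) = Pow(Add(Rational(3, 7), -115), 2) = Pow(Rational(-802, 7), 2) = Rational(643204, 49)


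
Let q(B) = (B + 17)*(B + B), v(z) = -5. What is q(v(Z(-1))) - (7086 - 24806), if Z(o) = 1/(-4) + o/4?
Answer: 17600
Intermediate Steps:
Z(o) = -1/4 + o/4 (Z(o) = 1*(-1/4) + o*(1/4) = -1/4 + o/4)
q(B) = 2*B*(17 + B) (q(B) = (17 + B)*(2*B) = 2*B*(17 + B))
q(v(Z(-1))) - (7086 - 24806) = 2*(-5)*(17 - 5) - (7086 - 24806) = 2*(-5)*12 - 1*(-17720) = -120 + 17720 = 17600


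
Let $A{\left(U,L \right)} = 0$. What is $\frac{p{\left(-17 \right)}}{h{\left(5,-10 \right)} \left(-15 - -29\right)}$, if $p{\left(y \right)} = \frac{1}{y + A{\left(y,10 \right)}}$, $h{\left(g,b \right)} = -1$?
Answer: $\frac{1}{238} \approx 0.0042017$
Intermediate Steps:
$p{\left(y \right)} = \frac{1}{y}$ ($p{\left(y \right)} = \frac{1}{y + 0} = \frac{1}{y}$)
$\frac{p{\left(-17 \right)}}{h{\left(5,-10 \right)} \left(-15 - -29\right)} = \frac{1}{\left(-17\right) \left(- (-15 - -29)\right)} = - \frac{1}{17 \left(- (-15 + 29)\right)} = - \frac{1}{17 \left(\left(-1\right) 14\right)} = - \frac{1}{17 \left(-14\right)} = \left(- \frac{1}{17}\right) \left(- \frac{1}{14}\right) = \frac{1}{238}$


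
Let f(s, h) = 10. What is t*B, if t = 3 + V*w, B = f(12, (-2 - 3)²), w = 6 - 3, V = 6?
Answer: 210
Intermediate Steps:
w = 3
B = 10
t = 21 (t = 3 + 6*3 = 3 + 18 = 21)
t*B = 21*10 = 210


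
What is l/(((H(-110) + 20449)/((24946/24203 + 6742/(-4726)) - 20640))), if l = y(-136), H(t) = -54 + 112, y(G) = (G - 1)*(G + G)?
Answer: -2587566351310000/68989998019 ≈ -37506.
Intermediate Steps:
y(G) = 2*G*(-1 + G) (y(G) = (-1 + G)*(2*G) = 2*G*(-1 + G))
H(t) = 58
l = 37264 (l = 2*(-136)*(-1 - 136) = 2*(-136)*(-137) = 37264)
l/(((H(-110) + 20449)/((24946/24203 + 6742/(-4726)) - 20640))) = 37264/(((58 + 20449)/((24946/24203 + 6742/(-4726)) - 20640))) = 37264/((20507/((24946*(1/24203) + 6742*(-1/4726)) - 20640))) = 37264/((20507/((24946/24203 - 3371/2363) - 20640))) = 37264/((20507/(-22640915/57191689 - 20640))) = 37264/((20507/(-1180459101875/57191689))) = 37264/((20507*(-57191689/1180459101875))) = 37264/(-1172829966323/1180459101875) = 37264*(-1180459101875/1172829966323) = -2587566351310000/68989998019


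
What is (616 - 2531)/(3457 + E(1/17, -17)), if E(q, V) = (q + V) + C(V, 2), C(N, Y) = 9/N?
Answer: -32555/58472 ≈ -0.55676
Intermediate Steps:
E(q, V) = V + q + 9/V (E(q, V) = (q + V) + 9/V = (V + q) + 9/V = V + q + 9/V)
(616 - 2531)/(3457 + E(1/17, -17)) = (616 - 2531)/(3457 + (-17 + 1/17 + 9/(-17))) = -1915/(3457 + (-17 + 1/17 + 9*(-1/17))) = -1915/(3457 + (-17 + 1/17 - 9/17)) = -1915/(3457 - 297/17) = -1915/58472/17 = -1915*17/58472 = -32555/58472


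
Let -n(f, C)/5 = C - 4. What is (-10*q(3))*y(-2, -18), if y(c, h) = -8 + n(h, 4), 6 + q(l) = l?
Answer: -240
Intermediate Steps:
n(f, C) = 20 - 5*C (n(f, C) = -5*(C - 4) = -5*(-4 + C) = 20 - 5*C)
q(l) = -6 + l
y(c, h) = -8 (y(c, h) = -8 + (20 - 5*4) = -8 + (20 - 20) = -8 + 0 = -8)
(-10*q(3))*y(-2, -18) = -10*(-6 + 3)*(-8) = -10*(-3)*(-8) = 30*(-8) = -240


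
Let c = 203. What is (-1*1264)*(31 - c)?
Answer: 217408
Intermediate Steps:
(-1*1264)*(31 - c) = (-1*1264)*(31 - 1*203) = -1264*(31 - 203) = -1264*(-172) = 217408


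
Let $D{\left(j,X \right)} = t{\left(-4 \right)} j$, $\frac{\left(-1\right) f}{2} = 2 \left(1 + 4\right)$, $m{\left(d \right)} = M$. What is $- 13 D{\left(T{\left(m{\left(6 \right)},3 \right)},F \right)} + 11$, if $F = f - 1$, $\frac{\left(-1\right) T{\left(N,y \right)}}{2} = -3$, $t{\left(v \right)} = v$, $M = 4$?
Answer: $323$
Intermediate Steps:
$m{\left(d \right)} = 4$
$f = -20$ ($f = - 2 \cdot 2 \left(1 + 4\right) = - 2 \cdot 2 \cdot 5 = \left(-2\right) 10 = -20$)
$T{\left(N,y \right)} = 6$ ($T{\left(N,y \right)} = \left(-2\right) \left(-3\right) = 6$)
$F = -21$ ($F = -20 - 1 = -21$)
$D{\left(j,X \right)} = - 4 j$
$- 13 D{\left(T{\left(m{\left(6 \right)},3 \right)},F \right)} + 11 = - 13 \left(\left(-4\right) 6\right) + 11 = \left(-13\right) \left(-24\right) + 11 = 312 + 11 = 323$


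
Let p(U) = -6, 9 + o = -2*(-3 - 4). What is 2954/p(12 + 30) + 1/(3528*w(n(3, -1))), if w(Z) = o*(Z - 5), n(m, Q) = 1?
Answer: -34739041/70560 ≈ -492.33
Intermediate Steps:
o = 5 (o = -9 - 2*(-3 - 4) = -9 - 2*(-7) = -9 + 14 = 5)
w(Z) = -25 + 5*Z (w(Z) = 5*(Z - 5) = 5*(-5 + Z) = -25 + 5*Z)
2954/p(12 + 30) + 1/(3528*w(n(3, -1))) = 2954/(-6) + 1/(3528*(-25 + 5*1)) = 2954*(-⅙) + 1/(3528*(-25 + 5)) = -1477/3 + (1/3528)/(-20) = -1477/3 + (1/3528)*(-1/20) = -1477/3 - 1/70560 = -34739041/70560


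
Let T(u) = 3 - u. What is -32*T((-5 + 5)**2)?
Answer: -96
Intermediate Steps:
-32*T((-5 + 5)**2) = -32*(3 - (-5 + 5)**2) = -32*(3 - 1*0**2) = -32*(3 - 1*0) = -32*(3 + 0) = -32*3 = -96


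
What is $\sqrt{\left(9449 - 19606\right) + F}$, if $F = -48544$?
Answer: $i \sqrt{58701} \approx 242.28 i$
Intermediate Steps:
$\sqrt{\left(9449 - 19606\right) + F} = \sqrt{\left(9449 - 19606\right) - 48544} = \sqrt{-10157 - 48544} = \sqrt{-58701} = i \sqrt{58701}$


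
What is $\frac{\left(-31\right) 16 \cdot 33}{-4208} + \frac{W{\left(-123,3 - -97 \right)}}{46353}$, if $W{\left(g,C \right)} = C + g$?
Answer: $\frac{47413070}{12190839} \approx 3.8892$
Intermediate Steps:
$\frac{\left(-31\right) 16 \cdot 33}{-4208} + \frac{W{\left(-123,3 - -97 \right)}}{46353} = \frac{\left(-31\right) 16 \cdot 33}{-4208} + \frac{\left(3 - -97\right) - 123}{46353} = \left(-496\right) 33 \left(- \frac{1}{4208}\right) + \left(\left(3 + 97\right) - 123\right) \frac{1}{46353} = \left(-16368\right) \left(- \frac{1}{4208}\right) + \left(100 - 123\right) \frac{1}{46353} = \frac{1023}{263} - \frac{23}{46353} = \frac{47413070}{12190839}$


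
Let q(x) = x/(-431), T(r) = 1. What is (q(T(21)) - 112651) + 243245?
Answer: 56286013/431 ≈ 1.3059e+5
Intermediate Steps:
q(x) = -x/431 (q(x) = x*(-1/431) = -x/431)
(q(T(21)) - 112651) + 243245 = (-1/431*1 - 112651) + 243245 = (-1/431 - 112651) + 243245 = -48552582/431 + 243245 = 56286013/431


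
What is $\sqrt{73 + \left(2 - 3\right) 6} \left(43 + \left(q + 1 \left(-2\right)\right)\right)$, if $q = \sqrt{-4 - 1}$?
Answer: $\sqrt{67} \left(41 + i \sqrt{5}\right) \approx 335.6 + 18.303 i$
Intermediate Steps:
$q = i \sqrt{5}$ ($q = \sqrt{-5} = i \sqrt{5} \approx 2.2361 i$)
$\sqrt{73 + \left(2 - 3\right) 6} \left(43 + \left(q + 1 \left(-2\right)\right)\right) = \sqrt{73 + \left(2 - 3\right) 6} \left(43 + \left(i \sqrt{5} + 1 \left(-2\right)\right)\right) = \sqrt{73 - 6} \left(43 - \left(2 - i \sqrt{5}\right)\right) = \sqrt{67} \left(41 + i \sqrt{5}\right)$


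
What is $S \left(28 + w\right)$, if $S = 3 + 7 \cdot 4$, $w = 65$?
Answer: $2883$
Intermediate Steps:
$S = 31$ ($S = 3 + 28 = 31$)
$S \left(28 + w\right) = 31 \left(28 + 65\right) = 31 \cdot 93 = 2883$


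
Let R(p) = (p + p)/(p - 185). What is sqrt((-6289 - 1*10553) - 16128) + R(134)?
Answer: -268/51 + I*sqrt(32970) ≈ -5.2549 + 181.58*I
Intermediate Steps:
R(p) = 2*p/(-185 + p) (R(p) = (2*p)/(-185 + p) = 2*p/(-185 + p))
sqrt((-6289 - 1*10553) - 16128) + R(134) = sqrt((-6289 - 1*10553) - 16128) + 2*134/(-185 + 134) = sqrt((-6289 - 10553) - 16128) + 2*134/(-51) = sqrt(-16842 - 16128) + 2*134*(-1/51) = sqrt(-32970) - 268/51 = I*sqrt(32970) - 268/51 = -268/51 + I*sqrt(32970)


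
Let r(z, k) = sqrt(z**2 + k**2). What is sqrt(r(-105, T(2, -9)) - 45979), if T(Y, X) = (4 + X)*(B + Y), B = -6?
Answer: sqrt(-45979 + 5*sqrt(457)) ≈ 214.18*I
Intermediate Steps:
T(Y, X) = (-6 + Y)*(4 + X) (T(Y, X) = (4 + X)*(-6 + Y) = (-6 + Y)*(4 + X))
r(z, k) = sqrt(k**2 + z**2)
sqrt(r(-105, T(2, -9)) - 45979) = sqrt(sqrt((-24 - 6*(-9) + 4*2 - 9*2)**2 + (-105)**2) - 45979) = sqrt(sqrt((-24 + 54 + 8 - 18)**2 + 11025) - 45979) = sqrt(sqrt(20**2 + 11025) - 45979) = sqrt(sqrt(400 + 11025) - 45979) = sqrt(sqrt(11425) - 45979) = sqrt(5*sqrt(457) - 45979) = sqrt(-45979 + 5*sqrt(457))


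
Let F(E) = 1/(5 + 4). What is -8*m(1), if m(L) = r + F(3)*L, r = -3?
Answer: 208/9 ≈ 23.111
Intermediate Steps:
F(E) = ⅑ (F(E) = 1/9 = ⅑)
m(L) = -3 + L/9
-8*m(1) = -8*(-3 + (⅑)*1) = -8*(-3 + ⅑) = -8*(-26/9) = 208/9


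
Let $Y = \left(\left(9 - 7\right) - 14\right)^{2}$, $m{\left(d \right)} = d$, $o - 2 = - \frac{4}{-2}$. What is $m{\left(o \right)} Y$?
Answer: $576$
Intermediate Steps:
$o = 4$ ($o = 2 - \frac{4}{-2} = 2 - -2 = 2 + 2 = 4$)
$Y = 144$ ($Y = \left(2 - 14\right)^{2} = \left(-12\right)^{2} = 144$)
$m{\left(o \right)} Y = 4 \cdot 144 = 576$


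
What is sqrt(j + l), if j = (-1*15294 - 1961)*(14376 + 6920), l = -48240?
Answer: 8*I*sqrt(5742355) ≈ 19171.0*I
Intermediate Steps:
j = -367462480 (j = (-15294 - 1961)*21296 = -17255*21296 = -367462480)
sqrt(j + l) = sqrt(-367462480 - 48240) = sqrt(-367510720) = 8*I*sqrt(5742355)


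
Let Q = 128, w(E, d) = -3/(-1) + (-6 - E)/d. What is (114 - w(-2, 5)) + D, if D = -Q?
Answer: -81/5 ≈ -16.200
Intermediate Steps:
w(E, d) = 3 + (-6 - E)/d (w(E, d) = -3*(-1) + (-6 - E)/d = 3 + (-6 - E)/d)
D = -128 (D = -1*128 = -128)
(114 - w(-2, 5)) + D = (114 - (-6 - 1*(-2) + 3*5)/5) - 128 = (114 - (-6 + 2 + 15)/5) - 128 = (114 - 11/5) - 128 = 559/5 - 128 = -81/5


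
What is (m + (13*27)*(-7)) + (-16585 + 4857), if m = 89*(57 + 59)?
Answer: -3861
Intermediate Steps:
m = 10324 (m = 89*116 = 10324)
(m + (13*27)*(-7)) + (-16585 + 4857) = (10324 + (13*27)*(-7)) + (-16585 + 4857) = (10324 + 351*(-7)) - 11728 = (10324 - 2457) - 11728 = 7867 - 11728 = -3861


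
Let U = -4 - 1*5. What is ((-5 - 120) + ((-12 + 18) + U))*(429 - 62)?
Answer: -46976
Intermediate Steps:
U = -9 (U = -4 - 5 = -9)
((-5 - 120) + ((-12 + 18) + U))*(429 - 62) = ((-5 - 120) + ((-12 + 18) - 9))*(429 - 62) = (-125 + (6 - 9))*367 = (-125 - 3)*367 = -128*367 = -46976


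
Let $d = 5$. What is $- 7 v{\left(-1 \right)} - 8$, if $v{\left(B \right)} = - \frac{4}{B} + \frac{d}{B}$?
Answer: $-1$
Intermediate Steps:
$v{\left(B \right)} = \frac{1}{B}$ ($v{\left(B \right)} = - \frac{4}{B} + \frac{5}{B} = \frac{1}{B}$)
$- 7 v{\left(-1 \right)} - 8 = - \frac{7}{-1} - 8 = \left(-7\right) \left(-1\right) - 8 = 7 - 8 = -1$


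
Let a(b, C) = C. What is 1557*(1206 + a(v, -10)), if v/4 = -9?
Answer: 1862172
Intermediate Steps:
v = -36 (v = 4*(-9) = -36)
1557*(1206 + a(v, -10)) = 1557*(1206 - 10) = 1557*1196 = 1862172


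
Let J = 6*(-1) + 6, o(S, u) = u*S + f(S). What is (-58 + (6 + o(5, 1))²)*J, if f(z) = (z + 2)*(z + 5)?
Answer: 0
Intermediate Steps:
f(z) = (2 + z)*(5 + z)
o(S, u) = 10 + S² + 7*S + S*u (o(S, u) = u*S + (10 + S² + 7*S) = S*u + (10 + S² + 7*S) = 10 + S² + 7*S + S*u)
J = 0 (J = -6 + 6 = 0)
(-58 + (6 + o(5, 1))²)*J = (-58 + (6 + (10 + 5² + 7*5 + 5*1))²)*0 = (-58 + (6 + (10 + 25 + 35 + 5))²)*0 = (-58 + (6 + 75)²)*0 = (-58 + 81²)*0 = (-58 + 6561)*0 = 6503*0 = 0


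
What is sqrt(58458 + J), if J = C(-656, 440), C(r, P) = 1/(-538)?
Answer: 107*sqrt(1477886)/538 ≈ 241.78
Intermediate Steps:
C(r, P) = -1/538
J = -1/538 ≈ -0.0018587
sqrt(58458 + J) = sqrt(58458 - 1/538) = sqrt(31450403/538) = 107*sqrt(1477886)/538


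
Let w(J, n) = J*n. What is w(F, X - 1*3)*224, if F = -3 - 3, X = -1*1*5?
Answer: 10752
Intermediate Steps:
X = -5 (X = -1*5 = -5)
F = -6
w(F, X - 1*3)*224 = -6*(-5 - 1*3)*224 = -6*(-5 - 3)*224 = -6*(-8)*224 = 48*224 = 10752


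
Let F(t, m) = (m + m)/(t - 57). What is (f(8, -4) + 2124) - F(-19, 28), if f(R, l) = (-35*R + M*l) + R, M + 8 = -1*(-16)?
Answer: 34594/19 ≈ 1820.7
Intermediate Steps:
M = 8 (M = -8 - 1*(-16) = -8 + 16 = 8)
F(t, m) = 2*m/(-57 + t) (F(t, m) = (2*m)/(-57 + t) = 2*m/(-57 + t))
f(R, l) = -34*R + 8*l (f(R, l) = (-35*R + 8*l) + R = -34*R + 8*l)
(f(8, -4) + 2124) - F(-19, 28) = ((-34*8 + 8*(-4)) + 2124) - 2*28/(-57 - 19) = ((-272 - 32) + 2124) - 2*28/(-76) = (-304 + 2124) - 2*28*(-1)/76 = 1820 - 1*(-14/19) = 1820 + 14/19 = 34594/19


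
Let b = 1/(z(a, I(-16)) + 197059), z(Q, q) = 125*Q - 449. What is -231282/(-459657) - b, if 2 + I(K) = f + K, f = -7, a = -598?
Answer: 3131507207/6223755780 ≈ 0.50315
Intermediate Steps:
I(K) = -9 + K (I(K) = -2 + (-7 + K) = -9 + K)
z(Q, q) = -449 + 125*Q
b = 1/121860 (b = 1/((-449 + 125*(-598)) + 197059) = 1/((-449 - 74750) + 197059) = 1/(-75199 + 197059) = 1/121860 ≈ 8.2061e-6)
-231282/(-459657) - b = -231282/(-459657) - 1*1/121860 = -231282*(-1/459657) - 1/121860 = 25698/51073 - 1/121860 = 3131507207/6223755780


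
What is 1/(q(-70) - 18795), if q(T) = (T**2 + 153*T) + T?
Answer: -1/24675 ≈ -4.0527e-5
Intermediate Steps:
q(T) = T**2 + 154*T
1/(q(-70) - 18795) = 1/(-70*(154 - 70) - 18795) = 1/(-70*84 - 18795) = 1/(-5880 - 18795) = 1/(-24675) = -1/24675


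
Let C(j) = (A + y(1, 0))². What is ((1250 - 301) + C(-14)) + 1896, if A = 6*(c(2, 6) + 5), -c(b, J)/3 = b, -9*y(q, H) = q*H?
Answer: 2881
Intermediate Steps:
y(q, H) = -H*q/9 (y(q, H) = -q*H/9 = -H*q/9)
c(b, J) = -3*b
A = -6 (A = 6*(-3*2 + 5) = 6*(-6 + 5) = 6*(-1) = -6)
C(j) = 36 (C(j) = (-6 - ⅑*0*1)² = (-6 + 0)² = (-6)² = 36)
((1250 - 301) + C(-14)) + 1896 = ((1250 - 301) + 36) + 1896 = (949 + 36) + 1896 = 985 + 1896 = 2881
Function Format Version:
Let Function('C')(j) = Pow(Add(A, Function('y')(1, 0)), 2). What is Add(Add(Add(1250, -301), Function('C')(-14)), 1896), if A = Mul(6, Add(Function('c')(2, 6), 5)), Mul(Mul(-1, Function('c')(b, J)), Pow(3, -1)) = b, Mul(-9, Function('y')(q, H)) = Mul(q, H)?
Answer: 2881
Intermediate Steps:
Function('y')(q, H) = Mul(Rational(-1, 9), H, q) (Function('y')(q, H) = Mul(Rational(-1, 9), Mul(q, H)) = Mul(Rational(-1, 9), Mul(H, q)) = Mul(Rational(-1, 9), H, q))
Function('c')(b, J) = Mul(-3, b)
A = -6 (A = Mul(6, Add(Mul(-3, 2), 5)) = Mul(6, Add(-6, 5)) = Mul(6, -1) = -6)
Function('C')(j) = 36 (Function('C')(j) = Pow(Add(-6, Mul(Rational(-1, 9), 0, 1)), 2) = Pow(Add(-6, 0), 2) = Pow(-6, 2) = 36)
Add(Add(Add(1250, -301), Function('C')(-14)), 1896) = Add(Add(Add(1250, -301), 36), 1896) = Add(Add(949, 36), 1896) = Add(985, 1896) = 2881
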